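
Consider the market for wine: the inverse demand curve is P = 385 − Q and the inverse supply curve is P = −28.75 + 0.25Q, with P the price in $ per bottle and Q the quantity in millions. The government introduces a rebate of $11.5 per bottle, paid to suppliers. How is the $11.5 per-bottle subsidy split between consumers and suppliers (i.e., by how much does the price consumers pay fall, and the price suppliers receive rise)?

Rewrite in direct form: Qd = 385 − P and Qs = 4P + 115.
Without the subsidy, 385 − P = 4P + 115 gives 5P = 270, so P* = $54 and Q* = 331.
With a per-unit subsidy paid to suppliers, each receives P + 11.5 per unit sold, so supply becomes Qs = 4(P + 11.5) + 115.
Solving gives Q = 340.2 with consumers paying $44.8 and suppliers receiving $56.3 (the $11.5 wedge).
Gain to consumers: $9.2; to suppliers: $2.3. (They sum to $11.5.)

Consumers gain $9.2 per bottle; suppliers gain $2.3 per bottle.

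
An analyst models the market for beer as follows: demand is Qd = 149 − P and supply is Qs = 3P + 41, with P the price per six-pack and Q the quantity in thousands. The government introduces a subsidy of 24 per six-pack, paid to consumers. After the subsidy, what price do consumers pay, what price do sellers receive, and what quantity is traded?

Consumers pay 9; sellers receive 33; quantity = 140.

Before the subsidy: set 149 − P = 3P + 41 → P* = 27, Q* = 122.
With a per-unit subsidy paid to consumers, each effectively pays P − 24, so demand becomes Qd = 149 − (P − 24).
New equilibrium: consumers pay 9, sellers receive 33, Q = 140. (Wedge: Pb − Ps = −24.)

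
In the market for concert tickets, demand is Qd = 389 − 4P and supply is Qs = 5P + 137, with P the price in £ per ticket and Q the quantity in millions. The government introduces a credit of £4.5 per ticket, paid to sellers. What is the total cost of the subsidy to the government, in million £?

Without the subsidy, 389 − 4P = 5P + 137 gives 9P = 252, so P* = £28 and Q* = 277.
With a per-unit subsidy paid to sellers, each receives P + 4.5 per unit sold, so supply becomes Qs = 5(P + 4.5) + 137.
New equilibrium: consumers pay £25.5, sellers receive £30, Q = 287. (Wedge: Pb − Ps = −4.5.)
Outlay = t · Q = 4.5 · 287 = £1291.5.

Government outlay = £1291.5 million.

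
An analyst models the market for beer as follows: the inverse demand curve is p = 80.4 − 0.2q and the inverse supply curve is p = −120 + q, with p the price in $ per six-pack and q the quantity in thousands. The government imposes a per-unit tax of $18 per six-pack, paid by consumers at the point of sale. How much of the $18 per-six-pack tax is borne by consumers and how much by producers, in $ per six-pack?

Rewrite in direct form: qd = 402 − 5p and qs = p + 120.
Without the tax, 402 − 5p = p + 120 gives 6p = 282, so p* = $47 and q* = 167.
With the tax collected from consumers, demand (in seller-price terms) shifts: qd = 402 − 5(p + 18).
New equilibrium: consumers pay $50, producers receive $32, q = 152. (Wedge: pb − ps = 18.)
Burden on consumers: $3; on producers: $15. (They sum to $18.)
The less price-elastic side of the market bears the larger share of a per-unit tax.

Consumers bear $3 per six-pack; producers bear $15 per six-pack.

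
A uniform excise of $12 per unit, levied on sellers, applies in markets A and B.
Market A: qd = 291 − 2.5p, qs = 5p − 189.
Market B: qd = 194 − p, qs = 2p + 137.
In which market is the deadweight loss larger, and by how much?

Market A: pre-tax p* = $64, q* = 131; post-tax q = 111; deadweight loss = $120.
Market B: pre-tax p* = $19, q* = 175; post-tax q = 167; deadweight loss = $48.
Difference: $120 vs $48 → market A is larger by $72.

Market A, by $72.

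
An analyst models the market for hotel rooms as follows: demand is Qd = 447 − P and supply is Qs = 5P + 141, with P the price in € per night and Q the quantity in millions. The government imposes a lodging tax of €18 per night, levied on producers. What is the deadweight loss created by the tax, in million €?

Without the tax, 447 − P = 5P + 141 gives 6P = 306, so P* = €51 and Q* = 396.
With the tax collected from producers, supply shifts: Qs = 5(P − 18) + 141.
Solving gives Q = 381 with consumers paying €66 and producers receiving €48 (the €18 wedge).
Quantity falls by |ΔQ| = |396 − 381| = 15.
DWL = ½ · t · |ΔQ| = ½ · 18 · 15 = €135.

Deadweight loss = €135 million.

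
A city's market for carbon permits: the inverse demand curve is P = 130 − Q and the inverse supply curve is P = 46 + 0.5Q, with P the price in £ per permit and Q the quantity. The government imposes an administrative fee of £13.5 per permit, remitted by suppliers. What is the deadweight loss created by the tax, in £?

Deadweight loss = £60.75.

Rewrite in direct form: Qd = 130 − P and Qs = 2P − 92.
Before the tax: set 130 − P = 2P − 92 → P* = £74, Q* = 56.
With the tax collected from suppliers, supply shifts: Qs = 2(P − 13.5) − 92.
New equilibrium: buyers pay £83, suppliers receive £69.5, Q = 47. (Wedge: Pb − Ps = 13.5.)
Quantity falls by |ΔQ| = |56 − 47| = 9.
DWL = ½ · t · |ΔQ| = ½ · 13.5 · 9 = £60.75.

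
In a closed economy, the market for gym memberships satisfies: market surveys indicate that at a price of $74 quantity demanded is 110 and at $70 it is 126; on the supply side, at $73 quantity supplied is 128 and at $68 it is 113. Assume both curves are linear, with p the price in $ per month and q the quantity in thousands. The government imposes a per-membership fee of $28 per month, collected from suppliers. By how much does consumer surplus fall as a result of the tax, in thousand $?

Demand slope: (126 − 110)/(70 − 74) = -4, so qd = 406 − 4p.
Supply slope: (113 − 128)/(68 − 73) = 3, so qs = 3p − 91.
Without the tax, 406 − 4p = 3p − 91 gives 7p = 497, so p* = $71 and q* = 122.
With the tax collected from suppliers, supply shifts: qs = 3(p − 28) − 91.
New equilibrium: buyers pay $83, suppliers receive $55, q = 74. (Wedge: pb − ps = 28.)
ΔCS is the trapezoid between Q = 74 and Q = 122 of height $12: ½ · (122 + 74) · 12 = $1176.

Consumer surplus falls by $1176 thousand.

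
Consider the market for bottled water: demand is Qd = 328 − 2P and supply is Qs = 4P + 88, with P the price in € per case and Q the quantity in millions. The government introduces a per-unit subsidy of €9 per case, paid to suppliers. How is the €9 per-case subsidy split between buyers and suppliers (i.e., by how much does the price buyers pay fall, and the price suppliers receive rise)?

Buyers gain €6 per case; suppliers gain €3 per case.

Without the subsidy, 328 − 2P = 4P + 88 gives 6P = 240, so P* = €40 and Q* = 248.
With a per-unit subsidy paid to suppliers, each receives P + 9 per unit sold, so supply becomes Qs = 4(P + 9) + 88.
Solving gives Q = 260 with buyers paying €34 and suppliers receiving €43 (the €9 wedge).
Gain to buyers: €6; to suppliers: €3. (They sum to €9.)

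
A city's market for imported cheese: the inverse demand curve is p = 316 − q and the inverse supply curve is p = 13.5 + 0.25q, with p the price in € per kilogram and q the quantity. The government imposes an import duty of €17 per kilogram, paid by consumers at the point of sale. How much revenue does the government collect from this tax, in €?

Tax revenue = €3882.8.

Inverting to q(p) form: qd = 316 − p; qs = 4p − 54.
Before the tax: set 316 − p = 4p − 54 → p* = €74, q* = 242.
With the tax collected from consumers, demand (in seller-price terms) shifts: qd = 316 − (p + 17).
Solving gives q = 228.4 with consumers paying €87.6 and producers receiving €70.6 (the €17 wedge).
Revenue = t · Q = 17 · 228.4 = €3882.8.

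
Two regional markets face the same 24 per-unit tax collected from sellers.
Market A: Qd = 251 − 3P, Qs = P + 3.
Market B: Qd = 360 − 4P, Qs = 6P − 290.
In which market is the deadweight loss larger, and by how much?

Market B, by 475.2.

Market A: pre-tax P* = 62, Q* = 65; post-tax Q = 47; deadweight loss = 216.
Market B: pre-tax P* = 65, Q* = 100; post-tax Q = 42.4; deadweight loss = 691.2.
Difference: 216 vs 691.2 → market B is larger by 475.2.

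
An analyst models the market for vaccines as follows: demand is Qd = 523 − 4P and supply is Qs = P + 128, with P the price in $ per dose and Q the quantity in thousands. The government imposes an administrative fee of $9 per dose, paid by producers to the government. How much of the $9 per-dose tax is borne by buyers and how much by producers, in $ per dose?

Buyers bear $1.8 per dose; producers bear $7.2 per dose.

Before the tax: set 523 − 4P = P + 128 → P* = $79, Q* = 207.
With the tax collected from producers, supply shifts: Qs = (P − 9) + 128.
New equilibrium: buyers pay $80.8, producers receive $71.8, Q = 199.8. (Wedge: Pb − Ps = 9.)
Burden on buyers: $1.8; on producers: $7.2. (They sum to $9.)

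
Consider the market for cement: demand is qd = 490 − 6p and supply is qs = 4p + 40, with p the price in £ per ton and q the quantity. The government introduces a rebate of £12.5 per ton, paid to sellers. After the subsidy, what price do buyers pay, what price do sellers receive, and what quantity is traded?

Buyers pay £40; sellers receive £52.5; quantity = 250.

Before the subsidy: set 490 − 6p = 4p + 40 → p* = £45, q* = 220.
With a per-unit subsidy paid to sellers, each receives p + 12.5 per unit sold, so supply becomes qs = 4(p + 12.5) + 40.
Solving gives q = 250 with buyers paying £40 and sellers receiving £52.5 (the £12.5 wedge).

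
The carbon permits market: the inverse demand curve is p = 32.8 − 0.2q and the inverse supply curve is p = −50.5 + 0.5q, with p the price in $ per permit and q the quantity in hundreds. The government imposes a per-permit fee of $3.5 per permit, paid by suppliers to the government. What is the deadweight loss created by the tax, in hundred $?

Inverting to q(p) form: qd = 164 − 5p; qs = 2p + 101.
Before the tax: set 164 − 5p = 2p + 101 → p* = $9, q* = 119.
With the tax collected from suppliers, supply shifts: qs = 2(p − 3.5) + 101.
Solving gives q = 114 with buyers paying $10 and suppliers receiving $6.5 (the $3.5 wedge).
Quantity falls by |ΔQ| = |119 − 114| = 5.
DWL = ½ · t · |ΔQ| = ½ · 3.5 · 5 = $8.75.

Deadweight loss = $8.75 hundred.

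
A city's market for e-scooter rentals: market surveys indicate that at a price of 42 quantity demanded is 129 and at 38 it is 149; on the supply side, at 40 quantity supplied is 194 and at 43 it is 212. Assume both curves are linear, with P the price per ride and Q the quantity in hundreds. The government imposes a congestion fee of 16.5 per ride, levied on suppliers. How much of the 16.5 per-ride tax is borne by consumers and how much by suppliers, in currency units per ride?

Demand slope: (149 − 129)/(38 − 42) = -5, so Qd = 339 − 5P.
Supply slope: (212 − 194)/(43 − 40) = 6, so Qs = 6P − 46.
Without the tax, 339 − 5P = 6P − 46 gives 11P = 385, so P* = 35 and Q* = 164.
With the tax collected from suppliers, supply shifts: Qs = 6(P − 16.5) − 46.
Solving gives Q = 119 with consumers paying 44 and suppliers receiving 27.5 (the 16.5 wedge).
Burden on consumers: 9; on suppliers: 7.5. (They sum to 16.5.)

Consumers bear 9 per ride; suppliers bear 7.5 per ride.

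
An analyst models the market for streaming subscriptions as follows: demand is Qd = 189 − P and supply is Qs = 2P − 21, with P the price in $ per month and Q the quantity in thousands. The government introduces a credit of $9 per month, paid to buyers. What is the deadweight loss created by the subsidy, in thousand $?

Before the subsidy: set 189 − P = 2P − 21 → P* = $70, Q* = 119.
With a per-unit subsidy paid to buyers, each effectively pays P − 9, so demand becomes Qd = 189 − (P − 9).
New equilibrium: buyers pay $64, producers receive $73, Q = 125. (Wedge: Pb − Ps = −9.)
Quantity rises by |ΔQ| = |119 − 125| = 6.
DWL = ½ · t · |ΔQ| = ½ · 9 · 6 = $27.

Deadweight loss = $27 thousand.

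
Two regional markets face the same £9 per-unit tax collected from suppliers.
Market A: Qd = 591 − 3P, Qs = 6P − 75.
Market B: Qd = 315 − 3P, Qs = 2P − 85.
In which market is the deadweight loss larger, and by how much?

Market A: pre-tax P* = £74, Q* = 369; post-tax Q = 351; deadweight loss = £81.
Market B: pre-tax P* = £80, Q* = 75; post-tax Q = 64.2; deadweight loss = £48.6.
Difference: £81 vs £48.6 → market A is larger by £32.4.

Market A, by £32.4.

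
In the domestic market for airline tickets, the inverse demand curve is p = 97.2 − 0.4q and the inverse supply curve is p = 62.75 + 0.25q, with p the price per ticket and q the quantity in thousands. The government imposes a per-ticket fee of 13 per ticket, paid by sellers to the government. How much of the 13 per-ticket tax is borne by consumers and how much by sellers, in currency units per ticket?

Inverting to q(p) form: qd = 243 − 2.5p; qs = 4p − 251.
Without the tax, 243 − 2.5p = 4p − 251 gives 6.5p = 494, so p* = 76 and q* = 53.
With the tax collected from sellers, supply shifts: qs = 4(p − 13) − 251.
New equilibrium: consumers pay 84, sellers receive 71, q = 33. (Wedge: pb − ps = 13.)
Burden on consumers: 8; on sellers: 5. (They sum to 13.)
The less price-elastic side of the market bears the larger share of a per-unit tax.

Consumers bear 8 per ticket; sellers bear 5 per ticket.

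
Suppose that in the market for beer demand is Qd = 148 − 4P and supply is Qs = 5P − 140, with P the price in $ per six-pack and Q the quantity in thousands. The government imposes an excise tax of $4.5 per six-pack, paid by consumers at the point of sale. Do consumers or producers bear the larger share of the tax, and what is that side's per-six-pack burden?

Without the tax, 148 − 4P = 5P − 140 gives 9P = 288, so P* = $32 and Q* = 20.
With the tax collected from consumers, demand (in seller-price terms) shifts: Qd = 148 − 4(P + 4.5).
New equilibrium: consumers pay $34.5, producers receive $30, Q = 10. (Wedge: Pb − Ps = 4.5.)
Per-six-pack burden: consumers $2.5, producers $2.
Consumers take the larger share because demand is less price-elastic here (demand slope 4 vs supply slope 5).

Consumers bear the larger share: $2.5 per six-pack.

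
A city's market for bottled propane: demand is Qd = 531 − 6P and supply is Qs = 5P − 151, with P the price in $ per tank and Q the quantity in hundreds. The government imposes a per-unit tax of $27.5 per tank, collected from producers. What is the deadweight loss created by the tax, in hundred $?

Without the tax, 531 − 6P = 5P − 151 gives 11P = 682, so P* = $62 and Q* = 159.
With the tax collected from producers, supply shifts: Qs = 5(P − 27.5) − 151.
New equilibrium: consumers pay $74.5, producers receive $47, Q = 84. (Wedge: Pb − Ps = 27.5.)
Quantity falls by |ΔQ| = |159 − 84| = 75.
DWL = ½ · t · |ΔQ| = ½ · 27.5 · 75 = $1031.25.

Deadweight loss = $1031.25 hundred.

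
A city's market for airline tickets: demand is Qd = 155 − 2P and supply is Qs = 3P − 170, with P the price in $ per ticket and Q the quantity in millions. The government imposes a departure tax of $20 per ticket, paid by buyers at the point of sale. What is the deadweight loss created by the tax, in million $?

Without the tax, 155 − 2P = 3P − 170 gives 5P = 325, so P* = $65 and Q* = 25.
With the tax collected from buyers, demand (in seller-price terms) shifts: Qd = 155 − 2(P + 20).
New equilibrium: buyers pay $77, sellers receive $57, Q = 1. (Wedge: Pb − Ps = 20.)
Quantity falls by |ΔQ| = |25 − 1| = 24.
DWL = ½ · t · |ΔQ| = ½ · 20 · 24 = $240.

Deadweight loss = $240 million.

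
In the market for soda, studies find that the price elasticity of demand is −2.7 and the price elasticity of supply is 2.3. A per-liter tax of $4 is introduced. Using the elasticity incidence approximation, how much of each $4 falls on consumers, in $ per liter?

Consumers bear ≈ $1.84 per liter.

Incidence ratio: consumers' share ≈ εs / (εs + |εd|) = 2.3 / (2.3 + 2.7) = 0.46.
So consumers bear ≈ 0.46 × $4 = $1.84; sellers bear $2.16.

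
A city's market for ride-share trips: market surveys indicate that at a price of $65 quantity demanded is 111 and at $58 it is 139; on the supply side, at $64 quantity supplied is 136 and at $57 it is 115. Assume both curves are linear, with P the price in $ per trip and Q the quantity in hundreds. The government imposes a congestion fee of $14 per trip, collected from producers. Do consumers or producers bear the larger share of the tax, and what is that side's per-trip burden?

Producers bear the larger share: $8 per trip.

Demand slope: (139 − 111)/(58 − 65) = -4, so Qd = 371 − 4P.
Supply slope: (115 − 136)/(57 − 64) = 3, so Qs = 3P − 56.
Without the tax, 371 − 4P = 3P − 56 gives 7P = 427, so P* = $61 and Q* = 127.
With the tax collected from producers, supply shifts: Qs = 3(P − 14) − 56.
New equilibrium: consumers pay $67, producers receive $53, Q = 103. (Wedge: Pb − Ps = 14.)
Per-trip burden: consumers $6, producers $8.
Producers take the larger share because supply is less price-elastic here (demand slope 4 vs supply slope 3).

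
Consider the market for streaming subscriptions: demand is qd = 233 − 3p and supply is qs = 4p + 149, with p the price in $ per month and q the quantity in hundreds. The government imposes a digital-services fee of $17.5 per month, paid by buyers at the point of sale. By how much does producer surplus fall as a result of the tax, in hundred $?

Before the tax: set 233 − 3p = 4p + 149 → p* = $12, q* = 197.
With the tax collected from buyers, demand (in seller-price terms) shifts: qd = 233 − 3(p + 17.5).
Solving gives q = 167 with buyers paying $22 and producers receiving $4.5 (the $17.5 wedge).
ΔPS is the trapezoid between Q = 167 and Q = 197 of height $7.5: ½ · (197 + 167) · 7.5 = $1365.

Producer surplus falls by $1365 hundred.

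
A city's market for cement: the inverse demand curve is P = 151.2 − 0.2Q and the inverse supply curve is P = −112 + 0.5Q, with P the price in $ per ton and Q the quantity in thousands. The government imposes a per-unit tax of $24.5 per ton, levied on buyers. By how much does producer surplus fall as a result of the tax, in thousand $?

Inverting to Q(P) form: Qd = 756 − 5P; Qs = 2P + 224.
Without the tax, 756 − 5P = 2P + 224 gives 7P = 532, so P* = $76 and Q* = 376.
With the tax collected from buyers, demand (in seller-price terms) shifts: Qd = 756 − 5(P + 24.5).
New equilibrium: buyers pay $83, sellers receive $58.5, Q = 341. (Wedge: Pb − Ps = 24.5.)
ΔPS is the trapezoid between Q = 341 and Q = 376 of height $17.5: ½ · (376 + 341) · 17.5 = $6273.75.

Producer surplus falls by $6273.75 thousand.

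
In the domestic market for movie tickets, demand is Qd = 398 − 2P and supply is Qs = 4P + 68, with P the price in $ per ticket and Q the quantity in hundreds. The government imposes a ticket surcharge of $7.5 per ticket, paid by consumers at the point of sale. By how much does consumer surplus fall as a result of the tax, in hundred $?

Consumer surplus falls by $1415 hundred.

Without the tax, 398 − 2P = 4P + 68 gives 6P = 330, so P* = $55 and Q* = 288.
With the tax collected from consumers, demand (in seller-price terms) shifts: Qd = 398 − 2(P + 7.5).
New equilibrium: consumers pay $60, suppliers receive $52.5, Q = 278. (Wedge: Pb − Ps = 7.5.)
ΔCS is the trapezoid between Q = 278 and Q = 288 of height $5: ½ · (288 + 278) · 5 = $1415.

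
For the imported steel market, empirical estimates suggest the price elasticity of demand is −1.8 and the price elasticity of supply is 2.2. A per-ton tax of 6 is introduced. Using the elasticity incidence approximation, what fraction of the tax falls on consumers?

Consumers' share ≈ 0.55.

Incidence ratio: consumers' share ≈ εs / (εs + |εd|) = 2.2 / (2.2 + 1.8) = 0.55.
Supply is the more elastic side, so consumers bear the larger share.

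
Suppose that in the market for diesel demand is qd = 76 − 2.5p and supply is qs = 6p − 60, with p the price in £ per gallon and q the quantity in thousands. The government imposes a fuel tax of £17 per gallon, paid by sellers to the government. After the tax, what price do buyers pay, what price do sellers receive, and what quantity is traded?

Buyers pay £28; sellers receive £11; quantity = 6.

Without the tax, 76 − 2.5p = 6p − 60 gives 8.5p = 136, so p* = £16 and q* = 36.
With the tax collected from sellers, supply shifts: qs = 6(p − 17) − 60.
Solving gives q = 6 with buyers paying £28 and sellers receiving £11 (the £17 wedge).
The less price-elastic side of the market bears the larger share of a per-unit tax.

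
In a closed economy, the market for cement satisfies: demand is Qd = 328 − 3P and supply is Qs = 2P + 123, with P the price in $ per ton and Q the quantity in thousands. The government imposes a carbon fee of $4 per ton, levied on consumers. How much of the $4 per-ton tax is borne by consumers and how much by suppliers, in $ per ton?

Without the tax, 328 − 3P = 2P + 123 gives 5P = 205, so P* = $41 and Q* = 205.
With the tax collected from consumers, demand (in seller-price terms) shifts: Qd = 328 − 3(P + 4).
New equilibrium: consumers pay $42.6, suppliers receive $38.6, Q = 200.2. (Wedge: Pb − Ps = 4.)
Burden on consumers: $1.6; on suppliers: $2.4. (They sum to $4.)
The less price-elastic side of the market bears the larger share of a per-unit tax.

Consumers bear $1.6 per ton; suppliers bear $2.4 per ton.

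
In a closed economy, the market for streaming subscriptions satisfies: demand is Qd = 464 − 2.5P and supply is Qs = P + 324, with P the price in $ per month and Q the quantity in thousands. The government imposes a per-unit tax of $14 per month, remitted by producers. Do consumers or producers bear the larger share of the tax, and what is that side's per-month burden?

Producers bear the larger share: $10 per month.

Without the tax, 464 − 2.5P = P + 324 gives 3.5P = 140, so P* = $40 and Q* = 364.
With the tax collected from producers, supply shifts: Qs = (P − 14) + 324.
Solving gives Q = 354 with consumers paying $44 and producers receiving $30 (the $14 wedge).
Per-month burden: consumers $4, producers $10.
Producers take the larger share because supply is less price-elastic here (demand slope 2.5 vs supply slope 1).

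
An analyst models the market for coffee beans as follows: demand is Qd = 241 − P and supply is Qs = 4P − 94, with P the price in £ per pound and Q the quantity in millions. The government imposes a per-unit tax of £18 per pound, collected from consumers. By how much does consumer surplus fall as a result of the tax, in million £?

Consumer surplus falls by £2401.92 million.

Without the tax, 241 − P = 4P − 94 gives 5P = 335, so P* = £67 and Q* = 174.
With the tax collected from consumers, demand (in seller-price terms) shifts: Qd = 241 − (P + 18).
New equilibrium: consumers pay £81.4, suppliers receive £63.4, Q = 159.6. (Wedge: Pb − Ps = 18.)
ΔCS is the trapezoid between Q = 159.6 and Q = 174 of height £14.4: ½ · (174 + 159.6) · 14.4 = £2401.92.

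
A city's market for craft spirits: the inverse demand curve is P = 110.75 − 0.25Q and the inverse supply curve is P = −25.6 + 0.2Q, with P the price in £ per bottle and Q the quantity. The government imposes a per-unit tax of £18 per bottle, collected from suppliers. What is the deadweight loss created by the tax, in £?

Inverting to Q(P) form: Qd = 443 − 4P; Qs = 5P + 128.
Without the tax, 443 − 4P = 5P + 128 gives 9P = 315, so P* = £35 and Q* = 303.
With the tax collected from suppliers, supply shifts: Qs = 5(P − 18) + 128.
Solving gives Q = 263 with consumers paying £45 and suppliers receiving £27 (the £18 wedge).
Quantity falls by |ΔQ| = |303 − 263| = 40.
DWL = ½ · t · |ΔQ| = ½ · 18 · 40 = £360.

Deadweight loss = £360.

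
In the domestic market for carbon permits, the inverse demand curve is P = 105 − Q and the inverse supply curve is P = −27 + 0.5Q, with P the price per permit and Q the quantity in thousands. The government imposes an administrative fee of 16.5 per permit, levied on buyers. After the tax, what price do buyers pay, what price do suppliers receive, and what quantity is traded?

Rewrite in direct form: Qd = 105 − P and Qs = 2P + 54.
Before the tax: set 105 − P = 2P + 54 → P* = 17, Q* = 88.
With the tax collected from buyers, demand (in seller-price terms) shifts: Qd = 105 − (P + 16.5).
Solving gives Q = 77 with buyers paying 28 and suppliers receiving 11.5 (the 16.5 wedge).
The less price-elastic side of the market bears the larger share of a per-unit tax.

Buyers pay 28; suppliers receive 11.5; quantity = 77.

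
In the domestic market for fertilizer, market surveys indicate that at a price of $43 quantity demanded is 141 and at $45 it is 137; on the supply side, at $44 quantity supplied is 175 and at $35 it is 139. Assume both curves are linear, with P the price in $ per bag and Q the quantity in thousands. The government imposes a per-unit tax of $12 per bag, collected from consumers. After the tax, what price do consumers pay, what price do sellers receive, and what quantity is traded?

Consumers pay $46; sellers receive $34; quantity = 135.

Demand slope: (137 − 141)/(45 − 43) = -2, so Qd = 227 − 2P.
Supply slope: (139 − 175)/(35 − 44) = 4, so Qs = 4P − 1.
Without the tax, 227 − 2P = 4P − 1 gives 6P = 228, so P* = $38 and Q* = 151.
With the tax collected from consumers, demand (in seller-price terms) shifts: Qd = 227 − 2(P + 12).
Solving gives Q = 135 with consumers paying $46 and sellers receiving $34 (the $12 wedge).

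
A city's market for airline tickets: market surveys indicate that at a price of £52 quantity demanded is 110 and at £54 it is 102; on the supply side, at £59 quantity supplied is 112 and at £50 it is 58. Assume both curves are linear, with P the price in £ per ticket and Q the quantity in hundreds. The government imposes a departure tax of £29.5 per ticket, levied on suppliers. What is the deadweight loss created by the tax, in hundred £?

Demand slope: (102 − 110)/(54 − 52) = -4, so Qd = 318 − 4P.
Supply slope: (58 − 112)/(50 − 59) = 6, so Qs = 6P − 242.
Before the tax: set 318 − 4P = 6P − 242 → P* = £56, Q* = 94.
With the tax collected from suppliers, supply shifts: Qs = 6(P − 29.5) − 242.
Solving gives Q = 23.2 with buyers paying £73.7 and suppliers receiving £44.2 (the £29.5 wedge).
Quantity falls by |ΔQ| = |94 − 23.2| = 70.8.
DWL = ½ · t · |ΔQ| = ½ · 29.5 · 70.8 = £1044.3.

Deadweight loss = £1044.3 hundred.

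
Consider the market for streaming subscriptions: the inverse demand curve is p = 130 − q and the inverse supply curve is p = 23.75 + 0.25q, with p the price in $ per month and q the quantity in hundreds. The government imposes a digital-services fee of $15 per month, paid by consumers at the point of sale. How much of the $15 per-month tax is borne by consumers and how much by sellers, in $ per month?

Consumers bear $12 per month; sellers bear $3 per month.

Inverting to q(p) form: qd = 130 − p; qs = 4p − 95.
Before the tax: set 130 − p = 4p − 95 → p* = $45, q* = 85.
With the tax collected from consumers, demand (in seller-price terms) shifts: qd = 130 − (p + 15).
Solving gives q = 73 with consumers paying $57 and sellers receiving $42 (the $15 wedge).
Burden on consumers: $12; on sellers: $3. (They sum to $15.)
The less price-elastic side of the market bears the larger share of a per-unit tax.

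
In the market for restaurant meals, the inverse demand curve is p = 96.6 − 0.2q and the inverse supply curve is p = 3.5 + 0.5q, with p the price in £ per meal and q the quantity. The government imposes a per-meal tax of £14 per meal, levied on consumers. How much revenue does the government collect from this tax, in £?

Rewrite in direct form: qd = 483 − 5p and qs = 2p − 7.
Before the tax: set 483 − 5p = 2p − 7 → p* = £70, q* = 133.
With the tax collected from consumers, demand (in seller-price terms) shifts: qd = 483 − 5(p + 14).
New equilibrium: consumers pay £74, sellers receive £60, q = 113. (Wedge: pb − ps = 14.)
Revenue = t · Q = 14 · 113 = £1582.

Tax revenue = £1582.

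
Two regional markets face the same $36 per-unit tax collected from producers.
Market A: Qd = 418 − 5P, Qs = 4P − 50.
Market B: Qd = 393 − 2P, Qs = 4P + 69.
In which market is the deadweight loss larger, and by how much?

Market A, by $576.

Market A: pre-tax P* = $52, Q* = 158; post-tax Q = 78; deadweight loss = $1440.
Market B: pre-tax P* = $54, Q* = 285; post-tax Q = 237; deadweight loss = $864.
Difference: $1440 vs $864 → market A is larger by $576.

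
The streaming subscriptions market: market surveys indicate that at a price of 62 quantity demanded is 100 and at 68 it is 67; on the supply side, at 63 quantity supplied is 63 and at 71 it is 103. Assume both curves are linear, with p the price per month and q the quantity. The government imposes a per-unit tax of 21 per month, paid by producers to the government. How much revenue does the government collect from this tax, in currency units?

Tax revenue = 483.

Demand slope: (67 − 100)/(68 − 62) = -5.5, so qd = 441 − 5.5p.
Supply slope: (103 − 63)/(71 − 63) = 5, so qs = 5p − 252.
Without the tax, 441 − 5.5p = 5p − 252 gives 10.5p = 693, so p* = 66 and q* = 78.
With the tax collected from producers, supply shifts: qs = 5(p − 21) − 252.
Solving gives q = 23 with consumers paying 76 and producers receiving 55 (the 21 wedge).
Revenue = t · Q = 21 · 23 = 483.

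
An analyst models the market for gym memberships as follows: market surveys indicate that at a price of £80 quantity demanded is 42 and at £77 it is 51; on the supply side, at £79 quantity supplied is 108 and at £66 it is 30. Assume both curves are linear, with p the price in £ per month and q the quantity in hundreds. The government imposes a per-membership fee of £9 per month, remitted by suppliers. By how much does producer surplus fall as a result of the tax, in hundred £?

Producer surplus falls by £171 hundred.

Demand slope: (51 − 42)/(77 − 80) = -3, so qd = 282 − 3p.
Supply slope: (30 − 108)/(66 − 79) = 6, so qs = 6p − 366.
Without the tax, 282 − 3p = 6p − 366 gives 9p = 648, so p* = £72 and q* = 66.
With the tax collected from suppliers, supply shifts: qs = 6(p − 9) − 366.
New equilibrium: consumers pay £78, suppliers receive £69, q = 48. (Wedge: pb − ps = 9.)
ΔPS is the trapezoid between Q = 48 and Q = 66 of height £3: ½ · (66 + 48) · 3 = £171.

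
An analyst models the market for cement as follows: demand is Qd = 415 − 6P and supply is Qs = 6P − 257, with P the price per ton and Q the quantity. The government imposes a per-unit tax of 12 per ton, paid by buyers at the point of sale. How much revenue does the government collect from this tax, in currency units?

Before the tax: set 415 − 6P = 6P − 257 → P* = 56, Q* = 79.
With the tax collected from buyers, demand (in seller-price terms) shifts: Qd = 415 − 6(P + 12).
New equilibrium: buyers pay 62, sellers receive 50, Q = 43. (Wedge: Pb − Ps = 12.)
Revenue = t · Q = 12 · 43 = 516.

Tax revenue = 516.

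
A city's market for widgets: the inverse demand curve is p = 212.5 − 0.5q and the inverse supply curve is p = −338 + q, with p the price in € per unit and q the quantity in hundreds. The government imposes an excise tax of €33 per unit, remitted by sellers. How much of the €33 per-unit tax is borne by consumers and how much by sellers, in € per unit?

Inverting to q(p) form: qd = 425 − 2p; qs = p + 338.
Without the tax, 425 − 2p = p + 338 gives 3p = 87, so p* = €29 and q* = 367.
With the tax collected from sellers, supply shifts: qs = (p − 33) + 338.
Solving gives q = 345 with consumers paying €40 and sellers receiving €7 (the €33 wedge).
Burden on consumers: €11; on sellers: €22. (They sum to €33.)

Consumers bear €11 per unit; sellers bear €22 per unit.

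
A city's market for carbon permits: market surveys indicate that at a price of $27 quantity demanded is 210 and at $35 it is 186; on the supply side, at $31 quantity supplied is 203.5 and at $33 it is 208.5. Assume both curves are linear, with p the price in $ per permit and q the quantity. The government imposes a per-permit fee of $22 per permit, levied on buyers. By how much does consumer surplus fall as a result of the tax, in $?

Consumer surplus falls by $1860.

Demand slope: (186 − 210)/(35 − 27) = -3, so qd = 291 − 3p.
Supply slope: (208.5 − 203.5)/(33 − 31) = 2.5, so qs = 2.5p + 126.
Without the tax, 291 − 3p = 2.5p + 126 gives 5.5p = 165, so p* = $30 and q* = 201.
With the tax collected from buyers, demand (in seller-price terms) shifts: qd = 291 − 3(p + 22).
Solving gives q = 171 with buyers paying $40 and sellers receiving $18 (the $22 wedge).
ΔCS is the trapezoid between Q = 171 and Q = 201 of height $10: ½ · (201 + 171) · 10 = $1860.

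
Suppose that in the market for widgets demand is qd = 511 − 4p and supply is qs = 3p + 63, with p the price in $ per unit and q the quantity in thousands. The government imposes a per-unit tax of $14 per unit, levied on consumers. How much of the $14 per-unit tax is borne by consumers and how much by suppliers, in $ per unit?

Without the tax, 511 − 4p = 3p + 63 gives 7p = 448, so p* = $64 and q* = 255.
With the tax collected from consumers, demand (in seller-price terms) shifts: qd = 511 − 4(p + 14).
New equilibrium: consumers pay $70, suppliers receive $56, q = 231. (Wedge: pb − ps = 14.)
Burden on consumers: $6; on suppliers: $8. (They sum to $14.)

Consumers bear $6 per unit; suppliers bear $8 per unit.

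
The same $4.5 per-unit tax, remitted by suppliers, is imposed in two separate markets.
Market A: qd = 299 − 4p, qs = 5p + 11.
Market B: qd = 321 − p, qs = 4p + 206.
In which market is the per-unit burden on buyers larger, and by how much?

Market B, by $1.1.

Market A: pre-tax p* = $32, q* = 171; post-tax q = 161; per-unit burden on buyers = $2.5.
Market B: pre-tax p* = $23, q* = 298; post-tax q = 294.4; per-unit burden on buyers = $3.6.
Difference: $2.5 vs $3.6 → market B is larger by $1.1.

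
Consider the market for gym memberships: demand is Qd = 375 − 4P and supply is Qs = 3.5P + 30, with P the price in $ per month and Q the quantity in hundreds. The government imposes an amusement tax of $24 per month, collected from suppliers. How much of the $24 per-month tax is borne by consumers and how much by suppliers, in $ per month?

Before the tax: set 375 − 4P = 3.5P + 30 → P* = $46, Q* = 191.
With the tax collected from suppliers, supply shifts: Qs = 3.5(P − 24) + 30.
Solving gives Q = 146.2 with consumers paying $57.2 and suppliers receiving $33.2 (the $24 wedge).
Burden on consumers: $11.2; on suppliers: $12.8. (They sum to $24.)
The less price-elastic side of the market bears the larger share of a per-unit tax.

Consumers bear $11.2 per month; suppliers bear $12.8 per month.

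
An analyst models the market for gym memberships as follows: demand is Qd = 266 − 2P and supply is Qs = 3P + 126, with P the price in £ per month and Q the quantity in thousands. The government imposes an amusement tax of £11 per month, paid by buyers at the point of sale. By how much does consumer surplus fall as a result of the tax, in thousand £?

Without the tax, 266 − 2P = 3P + 126 gives 5P = 140, so P* = £28 and Q* = 210.
With the tax collected from buyers, demand (in seller-price terms) shifts: Qd = 266 − 2(P + 11).
Solving gives Q = 196.8 with buyers paying £34.6 and producers receiving £23.6 (the £11 wedge).
ΔCS is the trapezoid between Q = 196.8 and Q = 210 of height £6.6: ½ · (210 + 196.8) · 6.6 = £1342.44.

Consumer surplus falls by £1342.44 thousand.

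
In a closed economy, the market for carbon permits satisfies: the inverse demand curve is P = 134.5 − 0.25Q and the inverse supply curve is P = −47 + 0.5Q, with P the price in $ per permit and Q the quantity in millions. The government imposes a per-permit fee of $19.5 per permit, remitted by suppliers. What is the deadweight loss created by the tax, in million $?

Inverting to Q(P) form: Qd = 538 − 4P; Qs = 2P + 94.
Before the tax: set 538 − 4P = 2P + 94 → P* = $74, Q* = 242.
With the tax collected from suppliers, supply shifts: Qs = 2(P − 19.5) + 94.
New equilibrium: consumers pay $80.5, suppliers receive $61, Q = 216. (Wedge: Pb − Ps = 19.5.)
Quantity falls by |ΔQ| = |242 − 216| = 26.
DWL = ½ · t · |ΔQ| = ½ · 19.5 · 26 = $253.5.

Deadweight loss = $253.5 million.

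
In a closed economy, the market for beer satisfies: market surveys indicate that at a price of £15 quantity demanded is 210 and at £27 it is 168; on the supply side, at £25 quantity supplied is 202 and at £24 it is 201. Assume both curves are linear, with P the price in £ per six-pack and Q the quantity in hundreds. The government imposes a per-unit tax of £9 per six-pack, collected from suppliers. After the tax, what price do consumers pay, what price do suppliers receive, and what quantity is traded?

Demand slope: (168 − 210)/(27 − 15) = -3.5, so Qd = 262.5 − 3.5P.
Supply slope: (201 − 202)/(24 − 25) = 1, so Qs = P + 177.
Without the tax, 262.5 − 3.5P = P + 177 gives 4.5P = 85.5, so P* = £19 and Q* = 196.
With the tax collected from suppliers, supply shifts: Qs = (P − 9) + 177.
Solving gives Q = 189 with consumers paying £21 and suppliers receiving £12 (the £9 wedge).
The less price-elastic side of the market bears the larger share of a per-unit tax.

Consumers pay £21; suppliers receive £12; quantity = 189.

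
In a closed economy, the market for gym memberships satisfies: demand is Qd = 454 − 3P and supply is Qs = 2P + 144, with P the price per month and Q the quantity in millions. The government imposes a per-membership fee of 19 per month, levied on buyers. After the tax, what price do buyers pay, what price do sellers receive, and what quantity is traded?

Buyers pay 69.6; sellers receive 50.6; quantity = 245.2.

Before the tax: set 454 − 3P = 2P + 144 → P* = 62, Q* = 268.
With the tax collected from buyers, demand (in seller-price terms) shifts: Qd = 454 − 3(P + 19).
New equilibrium: buyers pay 69.6, sellers receive 50.6, Q = 245.2. (Wedge: Pb − Ps = 19.)
The less price-elastic side of the market bears the larger share of a per-unit tax.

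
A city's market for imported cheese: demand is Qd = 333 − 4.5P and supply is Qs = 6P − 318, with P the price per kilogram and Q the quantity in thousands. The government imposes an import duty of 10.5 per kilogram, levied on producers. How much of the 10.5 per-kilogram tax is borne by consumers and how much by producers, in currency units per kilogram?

Consumers bear 6 per kilogram; producers bear 4.5 per kilogram.

Without the tax, 333 − 4.5P = 6P − 318 gives 10.5P = 651, so P* = 62 and Q* = 54.
With the tax collected from producers, supply shifts: Qs = 6(P − 10.5) − 318.
Solving gives Q = 27 with consumers paying 68 and producers receiving 57.5 (the 10.5 wedge).
Burden on consumers: 6; on producers: 4.5. (They sum to 10.5.)
The less price-elastic side of the market bears the larger share of a per-unit tax.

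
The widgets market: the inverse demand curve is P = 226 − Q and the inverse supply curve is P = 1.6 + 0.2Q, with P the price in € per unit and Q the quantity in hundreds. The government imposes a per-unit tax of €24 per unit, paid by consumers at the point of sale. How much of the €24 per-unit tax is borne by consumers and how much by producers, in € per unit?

Consumers bear €20 per unit; producers bear €4 per unit.

Inverting to Q(P) form: Qd = 226 − P; Qs = 5P − 8.
Before the tax: set 226 − P = 5P − 8 → P* = €39, Q* = 187.
With the tax collected from consumers, demand (in seller-price terms) shifts: Qd = 226 − (P + 24).
New equilibrium: consumers pay €59, producers receive €35, Q = 167. (Wedge: Pb − Ps = 24.)
Burden on consumers: €20; on producers: €4. (They sum to €24.)
The less price-elastic side of the market bears the larger share of a per-unit tax.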